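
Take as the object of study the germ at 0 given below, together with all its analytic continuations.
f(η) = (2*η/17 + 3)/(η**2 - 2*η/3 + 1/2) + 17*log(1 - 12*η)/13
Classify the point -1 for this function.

Denominator factors: η**2 - 2*η/3 + 1/2 = 13/6 at η = -1 — none vanishes.
Branch term log(1 - η/(1/12)): argument at -1 is 13, nonzero, so -1 is not its branch point (a point on a principal cut is still regular for the continued germ).
So the germ continues analytically to -1.

The point is a regular point.


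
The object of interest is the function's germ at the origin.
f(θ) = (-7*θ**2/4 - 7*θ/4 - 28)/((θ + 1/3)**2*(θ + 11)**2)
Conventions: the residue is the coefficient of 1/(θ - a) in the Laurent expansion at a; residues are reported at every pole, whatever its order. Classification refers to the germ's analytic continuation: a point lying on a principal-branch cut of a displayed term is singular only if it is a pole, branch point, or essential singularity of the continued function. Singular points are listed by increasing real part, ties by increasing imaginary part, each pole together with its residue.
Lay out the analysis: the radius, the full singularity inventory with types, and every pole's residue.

Radius of convergence at 0: 1/3.
At -11: a pole of order 2; residue -1323/32768.
At -1/3: a pole of order 2; residue 1323/32768.

Denominator factor (θ + 11)^2: pole of order 2 at -11, modulus 11.
Denominator factor (θ + 1/3)^2: pole of order 2 at -1/3, modulus 1/3.
The radius of convergence is the smallest modulus among the singular points: 1/3.
At the order-2 pole -11 set g(θ) = (θ - (-11))^2*f(θ) = (-7*θ**2/4 - 7*θ/4 - 28)/(θ + 1/3)**2.
Order-2 pole: residue = g'(a); g'(-11) = -1323/32768, so the residue is -1323/32768.
At the order-2 pole -1/3 set g(θ) = (θ - (-1/3))^2*f(θ) = (-7*θ**2/4 - 7*θ/4 - 28)/(θ + 11)**2.
Order-2 pole: residue = g'(a); g'(-1/3) = 1323/32768, so the residue is 1323/32768.
List the singular points by increasing real part (a conjugate pair: the negative imaginary part first).


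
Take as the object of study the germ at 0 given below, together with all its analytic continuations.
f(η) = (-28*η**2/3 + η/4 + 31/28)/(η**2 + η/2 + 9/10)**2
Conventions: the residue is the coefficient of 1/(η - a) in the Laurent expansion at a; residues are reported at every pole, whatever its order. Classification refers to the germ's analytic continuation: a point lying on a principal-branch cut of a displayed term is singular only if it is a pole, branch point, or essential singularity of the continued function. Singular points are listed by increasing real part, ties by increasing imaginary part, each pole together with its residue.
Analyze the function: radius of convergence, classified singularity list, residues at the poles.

Denominator factor (η**2 + η/2 + 9/10)^2: discriminant -67/20, complex-conjugate roots (-1/4) + ((1/20)*sqrt(335))*i and (-1/4) - ((1/20)*sqrt(335))*i; poles of order 2, moduli (3/10)*sqrt(10) and (3/10)*sqrt(10).
The radius of convergence is the smallest modulus among the singular points: (3/10)*sqrt(10).
The factor η**2 + η/2 + 9/10 splits as (η - a)(η - a') with a = (-1/4) - ((1/20)*sqrt(335))*i, a' = (-1/4) + ((1/20)*sqrt(335))*i. At the order-2 pole a set g(η) = (η - a)^2*f(η) = [-28*η**2/3 + η/4 + 31/28] / (η - a')^2.
Order-2 pole: residue = g'(a); g'((-1/4) - ((1/20)*sqrt(335))*i) = -((4119/31423)*sqrt(335))*i, so the residue is -((4119/31423)*sqrt(335))*i.
The factor η**2 + η/2 + 9/10 splits as (η - a)(η - a') with a = (-1/4) + ((1/20)*sqrt(335))*i, a' = (-1/4) - ((1/20)*sqrt(335))*i. At the order-2 pole a set g(η) = (η - a)^2*f(η) = [-28*η**2/3 + η/4 + 31/28] / (η - a')^2.
Order-2 pole: residue = g'(a); g'((-1/4) + ((1/20)*sqrt(335))*i) = ((4119/31423)*sqrt(335))*i, so the residue is ((4119/31423)*sqrt(335))*i.
List the singular points by increasing real part (a conjugate pair: the negative imaginary part first).

Radius of convergence at 0: (3/10)*sqrt(10).
At (-1/4) - ((1/20)*sqrt(335))*i: a pole of order 2; residue -((4119/31423)*sqrt(335))*i.
At (-1/4) + ((1/20)*sqrt(335))*i: a pole of order 2; residue ((4119/31423)*sqrt(335))*i.


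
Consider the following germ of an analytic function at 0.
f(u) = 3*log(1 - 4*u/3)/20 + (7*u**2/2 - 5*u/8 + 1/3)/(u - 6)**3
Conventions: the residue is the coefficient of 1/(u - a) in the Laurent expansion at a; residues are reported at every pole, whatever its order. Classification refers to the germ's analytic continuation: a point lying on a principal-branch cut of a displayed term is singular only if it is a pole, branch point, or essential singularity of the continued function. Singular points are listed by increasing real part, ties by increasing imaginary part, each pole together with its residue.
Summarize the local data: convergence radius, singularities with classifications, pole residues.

Denominator factor (u - 6)^3: pole of order 3 at 6, modulus 6.
Branch term (3/20)*log(1 - u/(3/4)): its argument vanishes at u = 3/4, a logarithmic branch point, modulus 3/4.
The radius of convergence is the smallest modulus among the singular points: 3/4.
The branch term is analytic at 6 and contributes nothing to the residue; only the rational part matters.
At the order-3 pole 6 set g(u) = (u - (6))^3*(rational part) = 7*u**2/2 - 5*u/8 + 1/3.
Order-3 pole: residue = g''(a)/2; g''(6) = 7, so the residue is 7/2.
List the singular points by increasing real part (a conjugate pair: the negative imaginary part first).

Radius of convergence at 0: 3/4.
At 3/4: a logarithmic branch point.
At 6: a pole of order 3; residue 7/2.


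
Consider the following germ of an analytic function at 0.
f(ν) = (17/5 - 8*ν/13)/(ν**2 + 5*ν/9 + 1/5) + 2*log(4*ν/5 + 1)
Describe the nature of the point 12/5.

The point is a regular point.

Denominator factors: ν**2 + 5*ν/9 + 1/5 = 547/75 at ν = 12/5 — none vanishes.
Branch term log(1 - ν/(-5/4)): argument at 12/5 is 73/25, nonzero, so 12/5 is not its branch point (a point on a principal cut is still regular for the continued germ).
So the germ continues analytically to 12/5.


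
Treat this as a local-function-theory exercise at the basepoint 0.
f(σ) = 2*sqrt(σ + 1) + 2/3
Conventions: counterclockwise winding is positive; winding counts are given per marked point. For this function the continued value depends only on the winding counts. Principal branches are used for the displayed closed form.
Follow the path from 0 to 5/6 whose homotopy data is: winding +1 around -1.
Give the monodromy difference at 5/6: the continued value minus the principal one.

Continued minus principal equals -(2/3)*sqrt(66).

The rational part is single-valued and drops out of the difference; each branch term changes only by its own monodromy.
(2)*sqrt(1 - σ/(-1)): winding +1 is odd, the square root flips sign, contributing -2*(2)*sqrt(1 - (5/6)/(-1)) = -2*(2)*sqrt(11/6) = -(2/3)*sqrt(66).
Summing the contributions at σ = 5/6 gives -(2/3)*sqrt(66).


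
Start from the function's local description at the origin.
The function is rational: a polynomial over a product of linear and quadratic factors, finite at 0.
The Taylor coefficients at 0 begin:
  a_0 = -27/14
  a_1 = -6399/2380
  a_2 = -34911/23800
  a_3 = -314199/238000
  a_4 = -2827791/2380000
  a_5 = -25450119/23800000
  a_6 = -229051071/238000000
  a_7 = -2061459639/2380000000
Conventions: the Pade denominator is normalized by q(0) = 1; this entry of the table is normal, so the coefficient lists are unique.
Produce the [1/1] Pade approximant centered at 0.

Taylor coefficients needed (read off): a_0 = -27/14, a_1 = -6399/2380, a_2 = -34911/23800.
Write the denominator as Q(φ) = 1 + q1*φ. Requiring Q*f - P = O(φ^3) with deg P <= 1 kills the coefficients of φ^2..φ^2 in Q*f:
  φ^2: a_2 + q1*a_1 = 0, i.e. -34911/23800 + (-6399/2380)*q1 = 0.
Solving this linear system: q1 = -431/790.
The numerator is Q*f truncated at degree 1: P0 = a_0 = -27/14; P1 = a_1 + q1*a_0 = -10989/6715.

The Pade approximant has numerator coefficients [-27/14, -10989/6715]; denominator coefficients [1, -431/790].


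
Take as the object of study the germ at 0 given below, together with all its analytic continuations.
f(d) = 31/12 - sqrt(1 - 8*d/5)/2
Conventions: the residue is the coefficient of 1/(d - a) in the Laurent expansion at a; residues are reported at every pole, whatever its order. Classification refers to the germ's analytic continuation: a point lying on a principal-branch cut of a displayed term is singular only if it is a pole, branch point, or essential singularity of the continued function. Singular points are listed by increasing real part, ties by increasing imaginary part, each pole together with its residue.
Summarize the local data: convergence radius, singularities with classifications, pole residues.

Radius of convergence at 0: 5/8.
At 5/8: an algebraic (square-root) branch point.

Branch term (-1/2)*sqrt(1 - d/(5/8)): its argument vanishes at d = 5/8, a square-root branch point, modulus 5/8.
The radius of convergence is the smallest modulus among the singular points: 5/8.


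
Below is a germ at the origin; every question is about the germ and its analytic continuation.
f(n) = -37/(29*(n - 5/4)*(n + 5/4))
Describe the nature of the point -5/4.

The point is a pole of order 1.

The denominator factor n + 5/4 vanishes at -5/4 and appears to the power 1; the numerator there equals -37/29, nonzero, and no other factor vanishes.
Hence a pole whose order is the multiplicity, 1.


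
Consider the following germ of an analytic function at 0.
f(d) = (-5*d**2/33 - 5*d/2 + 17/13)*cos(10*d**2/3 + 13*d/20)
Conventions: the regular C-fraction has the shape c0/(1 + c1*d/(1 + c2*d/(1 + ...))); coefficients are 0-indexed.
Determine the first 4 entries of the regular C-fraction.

Taylor coefficients (expand at 0): a_0 = 17/13, a_1 = -5/2, a_2 = -11293/26400, a_3 = -2213/960.
c0 = a_0 = 17/13. Peel one level at a time: if S = 1 + c*d/S' with S'(0) = 1, then c is the d-coefficient of S and S' = c*d/(S - 1).
S_1 = c0/f = 1 + (65/34)*d + (30380753/7629600)*d^2 + ...; c1 = 65/34.
S_2 = c1*d/(S_1 - 1) = 1 + (-2336981/1122000)*d + (-3889063151/4356000000)*d^2 + ...; c2 = -2336981/1122000.
S_3 = c2*d/(S_2 - 1) = 1 + (-66114073567/154240746000)*d + ...; c3 = -66114073567/154240746000.

The regular C-fraction coefficients are [17/13, 65/34, -2336981/1122000, -66114073567/154240746000].


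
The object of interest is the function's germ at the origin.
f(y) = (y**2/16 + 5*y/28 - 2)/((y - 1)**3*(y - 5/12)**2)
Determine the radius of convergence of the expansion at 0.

Denominator factor (y - 5/12)^2: pole of order 2 at 5/12, modulus 5/12.
Denominator factor (y - 1)^3: pole of order 3 at 1, modulus 1.
The radius of convergence is the smallest modulus among the singular points: 5/12.

The radius of convergence is 5/12.


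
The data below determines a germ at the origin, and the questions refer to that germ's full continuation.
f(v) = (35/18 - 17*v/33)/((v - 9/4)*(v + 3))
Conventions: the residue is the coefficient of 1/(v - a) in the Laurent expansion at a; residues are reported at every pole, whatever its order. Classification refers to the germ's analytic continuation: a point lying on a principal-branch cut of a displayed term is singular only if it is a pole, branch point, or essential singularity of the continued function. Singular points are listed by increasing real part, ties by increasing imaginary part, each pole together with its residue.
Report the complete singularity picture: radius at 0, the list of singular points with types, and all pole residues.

Denominator factor (v + 3): pole of order 1 at -3, modulus 3.
Denominator factor (v - 9/4): pole of order 1 at 9/4, modulus 9/4.
The radius of convergence is the smallest modulus among the singular points: 9/4.
At the order-1 pole -3 set g(v) = (v - (-3))*f(v) = (35/18 - 17*v/33)/(v - 9/4).
Simple pole: residue = g(a) at a = -3, which is -1382/2079.
At the order-1 pole 9/4 set g(v) = (v - (9/4))*f(v) = (35/18 - 17*v/33)/(v + 3).
Simple pole: residue = g(a) at a = 9/4, which is 311/2079.
List the singular points by increasing real part (a conjugate pair: the negative imaginary part first).

Radius of convergence at 0: 9/4.
At -3: a pole of order 1; residue -1382/2079.
At 9/4: a pole of order 1; residue 311/2079.


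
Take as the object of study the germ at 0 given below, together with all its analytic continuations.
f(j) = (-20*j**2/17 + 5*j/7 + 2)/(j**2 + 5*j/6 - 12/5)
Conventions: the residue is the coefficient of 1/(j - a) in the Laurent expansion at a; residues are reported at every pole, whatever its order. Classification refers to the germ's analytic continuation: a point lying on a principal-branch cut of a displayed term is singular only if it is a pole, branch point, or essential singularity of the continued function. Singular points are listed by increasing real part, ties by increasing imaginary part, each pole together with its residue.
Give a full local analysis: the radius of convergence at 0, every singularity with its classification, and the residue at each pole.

Radius of convergence at 0: -5/12 + (1/60)*sqrt(9265).
At -5/12 - (1/60)*sqrt(9265): a pole of order 1; residue 605/714 + (6553/1323042)*sqrt(9265).
At -5/12 + (1/60)*sqrt(9265): a pole of order 1; residue 605/714 - (6553/1323042)*sqrt(9265).


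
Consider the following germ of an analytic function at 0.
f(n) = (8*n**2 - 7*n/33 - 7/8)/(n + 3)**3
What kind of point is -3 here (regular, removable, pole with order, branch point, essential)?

The denominator factor n + 3 vanishes at -3 and appears to the power 3; the numerator there equals 6315/88, nonzero, and no other factor vanishes.
Hence a pole whose order is the multiplicity, 3.

The point is a pole of order 3.


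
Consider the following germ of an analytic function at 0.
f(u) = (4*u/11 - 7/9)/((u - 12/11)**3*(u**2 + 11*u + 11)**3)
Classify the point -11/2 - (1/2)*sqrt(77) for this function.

The denominator factor u**2 + 11*u + 11 vanishes at -11/2 - (1/2)*sqrt(77) and appears to the power 3; the numerator there equals -25/9 - (2/11)*sqrt(77), nonzero, and no other factor vanishes.
Hence a pole whose order is the multiplicity, 3.

The point is a pole of order 3.


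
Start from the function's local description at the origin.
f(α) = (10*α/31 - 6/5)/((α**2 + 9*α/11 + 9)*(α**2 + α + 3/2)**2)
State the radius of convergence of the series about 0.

The radius of convergence is (1/2)*sqrt(6).

Denominator factor (α**2 + 9*α/11 + 9): discriminant -4275/121, complex-conjugate roots (-9/22) + ((15/22)*sqrt(19))*i and (-9/22) - ((15/22)*sqrt(19))*i; poles of order 1, moduli 3 and 3.
Denominator factor (α**2 + α + 3/2)^2: discriminant -5, complex-conjugate roots (-1/2) + ((1/2)*sqrt(5))*i and (-1/2) - ((1/2)*sqrt(5))*i; poles of order 2, moduli (1/2)*sqrt(6) and (1/2)*sqrt(6).
The radius of convergence is the smallest modulus among the singular points: (1/2)*sqrt(6).


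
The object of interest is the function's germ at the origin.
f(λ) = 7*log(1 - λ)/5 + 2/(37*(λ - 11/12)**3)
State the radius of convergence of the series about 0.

The radius of convergence is 11/12.

Denominator factor (λ - 11/12)^3: pole of order 3 at 11/12, modulus 11/12.
Branch term (7/5)*log(1 - λ/(1)): its argument vanishes at λ = 1, a logarithmic branch point, modulus 1.
The radius of convergence is the smallest modulus among the singular points: 11/12.


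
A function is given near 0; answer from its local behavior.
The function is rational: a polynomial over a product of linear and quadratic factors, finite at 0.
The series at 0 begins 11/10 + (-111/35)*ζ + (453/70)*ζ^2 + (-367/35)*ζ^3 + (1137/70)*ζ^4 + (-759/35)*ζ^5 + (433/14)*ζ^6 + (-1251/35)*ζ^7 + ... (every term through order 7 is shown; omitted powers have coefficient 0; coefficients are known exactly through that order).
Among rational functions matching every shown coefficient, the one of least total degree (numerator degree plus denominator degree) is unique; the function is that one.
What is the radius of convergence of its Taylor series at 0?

The radius of convergence is 1/2.

No rational of total degree below 5 reproduces all 8 coefficients; solving the [1/4] Pade equations on them gives f(ζ) = (29*ζ/28 - 11/20)/((ζ - 1/2)*(ζ + 1)**3), whose expansion matches every shown term.
Denominator factor (ζ - 1/2): pole of order 1 at 1/2, modulus 1/2.
Denominator factor (ζ + 1)^3: pole of order 3 at -1, modulus 1.
The radius of convergence is the smallest modulus among the singular points: 1/2.


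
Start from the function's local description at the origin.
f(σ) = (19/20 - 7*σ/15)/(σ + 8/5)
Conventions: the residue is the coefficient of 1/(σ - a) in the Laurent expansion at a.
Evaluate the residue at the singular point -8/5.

The residue is 509/300.

At the order-1 pole -8/5 set g(σ) = (σ - (-8/5))*f(σ) = 19/20 - 7*σ/15.
Simple pole: residue = g(a) at a = -8/5, which is 509/300.


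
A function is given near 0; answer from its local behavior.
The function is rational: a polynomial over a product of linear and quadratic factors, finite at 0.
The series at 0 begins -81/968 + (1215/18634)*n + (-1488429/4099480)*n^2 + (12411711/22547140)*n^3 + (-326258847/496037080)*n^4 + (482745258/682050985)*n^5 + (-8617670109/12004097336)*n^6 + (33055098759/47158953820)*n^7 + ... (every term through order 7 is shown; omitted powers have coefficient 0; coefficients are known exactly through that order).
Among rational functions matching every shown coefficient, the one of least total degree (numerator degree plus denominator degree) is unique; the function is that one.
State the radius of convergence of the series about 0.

The radius of convergence is 11/9.

No rational of total degree below 4 reproduces all 8 coefficients; solving the [2/2] Pade equations on them gives f(n) = (-7*n**2/15 - 3*n/28 - 1/8)/(n + 11/9)**2, whose expansion matches every shown term.
Denominator factor (n + 11/9)^2: pole of order 2 at -11/9, modulus 11/9.
The radius of convergence is the smallest modulus among the singular points: 11/9.


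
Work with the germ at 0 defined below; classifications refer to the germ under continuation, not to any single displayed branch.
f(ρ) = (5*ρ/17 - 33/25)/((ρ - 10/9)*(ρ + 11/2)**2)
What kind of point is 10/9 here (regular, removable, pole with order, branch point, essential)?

The point is a pole of order 1.

The denominator factor ρ - 10/9 vanishes at 10/9 and appears to the power 1; the numerator there equals -3799/3825, nonzero, and no other factor vanishes.
Hence a pole whose order is the multiplicity, 1.


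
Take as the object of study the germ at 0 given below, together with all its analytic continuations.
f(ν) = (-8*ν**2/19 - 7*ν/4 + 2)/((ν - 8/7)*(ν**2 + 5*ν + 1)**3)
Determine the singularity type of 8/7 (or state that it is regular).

The point is a pole of order 1.

The denominator factor ν - 8/7 vanishes at 8/7 and appears to the power 1; the numerator there equals -512/931, nonzero, and no other factor vanishes.
Hence a pole whose order is the multiplicity, 1.


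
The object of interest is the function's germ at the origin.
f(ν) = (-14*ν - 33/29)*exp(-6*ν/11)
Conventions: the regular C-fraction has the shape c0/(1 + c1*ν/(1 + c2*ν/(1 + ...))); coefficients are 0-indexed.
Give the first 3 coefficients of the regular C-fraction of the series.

The regular C-fraction coefficients are [-33/29, -388/33, 78845/6402].

Taylor coefficients (expand at 0): a_0 = -33/29, a_1 = -388/29, a_2 = 2382/319.
c0 = a_0 = -33/29. Peel one level at a time: if S = 1 + c*ν/S' with S'(0) = 1, then c is the ν-coefficient of S and S' = c*ν/(S - 1).
S_1 = c0/f = 1 + (-388/33)*ν + (157690/1089)*ν^2 + ...; c1 = -388/33.
S_2 = c1*ν/(S_1 - 1) = 1 + (78845/6402)*ν + ...; c2 = 78845/6402.


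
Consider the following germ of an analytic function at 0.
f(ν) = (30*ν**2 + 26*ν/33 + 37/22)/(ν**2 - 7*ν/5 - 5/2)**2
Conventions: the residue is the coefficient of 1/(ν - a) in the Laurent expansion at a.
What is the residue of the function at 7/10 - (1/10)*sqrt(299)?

The factor ν**2 - 7*ν/5 - 5/2 splits as (ν - a)(ν - a') with a = 7/10 - (1/10)*sqrt(299), a' = 7/10 + (1/10)*sqrt(299). At the order-2 pole a set g(ν) = (ν - a)^2*f(ν) = [30*ν**2 + 26*ν/33 + 37/22] / (ν - a')^2.
Order-2 pole: residue = g'(a); g'(7/10 - (1/10)*sqrt(299)) = -(54575/268203)*sqrt(299), so the residue is -(54575/268203)*sqrt(299).

The residue is -(54575/268203)*sqrt(299).


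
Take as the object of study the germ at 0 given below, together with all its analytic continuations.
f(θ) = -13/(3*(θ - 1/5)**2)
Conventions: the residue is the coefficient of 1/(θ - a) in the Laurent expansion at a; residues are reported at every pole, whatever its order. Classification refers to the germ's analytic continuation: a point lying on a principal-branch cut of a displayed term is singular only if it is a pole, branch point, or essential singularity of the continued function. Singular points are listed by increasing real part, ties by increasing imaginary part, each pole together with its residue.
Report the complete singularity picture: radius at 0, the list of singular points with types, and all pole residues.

Denominator factor (θ - 1/5)^2: pole of order 2 at 1/5, modulus 1/5.
The radius of convergence is the smallest modulus among the singular points: 1/5.
At the order-2 pole 1/5 set g(θ) = (θ - (1/5))^2*f(θ) = -13/3.
Order-2 pole: residue = g'(a); g'(1/5) = 0, so the residue is 0.

Radius of convergence at 0: 1/5.
At 1/5: a pole of order 2; residue 0.


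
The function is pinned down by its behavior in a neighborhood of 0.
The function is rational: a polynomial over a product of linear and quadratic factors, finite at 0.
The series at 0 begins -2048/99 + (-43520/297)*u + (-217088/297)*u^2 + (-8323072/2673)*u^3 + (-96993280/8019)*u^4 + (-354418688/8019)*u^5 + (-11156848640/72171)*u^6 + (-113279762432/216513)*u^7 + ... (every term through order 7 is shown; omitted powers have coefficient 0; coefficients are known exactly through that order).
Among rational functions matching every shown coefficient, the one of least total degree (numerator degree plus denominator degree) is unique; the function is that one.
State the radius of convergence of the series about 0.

The radius of convergence is 3/8.

No rational of total degree below 4 reproduces all 8 coefficients; solving the [1/3] Pade equations on them gives f(u) = (12/11 - u)/(u - 3/8)**3, whose expansion matches every shown term.
Denominator factor (u - 3/8)^3: pole of order 3 at 3/8, modulus 3/8.
The radius of convergence is the smallest modulus among the singular points: 3/8.


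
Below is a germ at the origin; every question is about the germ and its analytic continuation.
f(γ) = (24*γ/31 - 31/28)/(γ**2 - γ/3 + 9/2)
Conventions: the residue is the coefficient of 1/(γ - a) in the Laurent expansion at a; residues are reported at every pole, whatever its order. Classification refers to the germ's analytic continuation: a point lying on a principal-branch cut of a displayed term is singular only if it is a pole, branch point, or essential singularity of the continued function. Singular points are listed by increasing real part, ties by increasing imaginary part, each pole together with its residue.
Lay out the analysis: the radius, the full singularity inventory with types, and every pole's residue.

Radius of convergence at 0: (3/2)*sqrt(2).
At (1/6) - ((1/6)*sqrt(161))*i: a pole of order 1; residue (12/31) - ((2547/139748)*sqrt(161))*i.
At (1/6) + ((1/6)*sqrt(161))*i: a pole of order 1; residue (12/31) + ((2547/139748)*sqrt(161))*i.

Denominator factor (γ**2 - γ/3 + 9/2): discriminant -161/9, complex-conjugate roots (1/6) + ((1/6)*sqrt(161))*i and (1/6) - ((1/6)*sqrt(161))*i; poles of order 1, moduli (3/2)*sqrt(2) and (3/2)*sqrt(2).
The radius of convergence is the smallest modulus among the singular points: (3/2)*sqrt(2).
The factor γ**2 - γ/3 + 9/2 splits as (γ - a)(γ - a') with a = (1/6) - ((1/6)*sqrt(161))*i, a' = (1/6) + ((1/6)*sqrt(161))*i. At the order-1 pole a set g(γ) = (γ - a)*f(γ) = [24*γ/31 - 31/28] / (γ - a').
Simple pole: residue = g(a) at a = (1/6) - ((1/6)*sqrt(161))*i, which is (12/31) - ((2547/139748)*sqrt(161))*i.
The factor γ**2 - γ/3 + 9/2 splits as (γ - a)(γ - a') with a = (1/6) + ((1/6)*sqrt(161))*i, a' = (1/6) - ((1/6)*sqrt(161))*i. At the order-1 pole a set g(γ) = (γ - a)*f(γ) = [24*γ/31 - 31/28] / (γ - a').
Simple pole: residue = g(a) at a = (1/6) + ((1/6)*sqrt(161))*i, which is (12/31) + ((2547/139748)*sqrt(161))*i.
List the singular points by increasing real part (a conjugate pair: the negative imaginary part first).


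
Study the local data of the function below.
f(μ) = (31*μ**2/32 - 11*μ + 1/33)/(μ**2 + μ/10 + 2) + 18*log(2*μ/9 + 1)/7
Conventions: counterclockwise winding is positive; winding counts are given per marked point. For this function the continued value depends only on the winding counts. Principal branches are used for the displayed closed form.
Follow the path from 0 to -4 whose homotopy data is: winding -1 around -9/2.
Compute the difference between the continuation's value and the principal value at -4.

Continued minus principal equals -(36/7)*pi*i.

The rational part is single-valued and drops out of the difference; each branch term changes only by its own monodromy.
(18/7)*log(1 - μ/(-9/2)): each positive loop around -9/2 adds 2*pi*i to the log, so winding -1 contributes (18/7)*(-1)*2*pi*i = -(36/7)*pi*i.
Summing the contributions at μ = -4 gives -(36/7)*pi*i.


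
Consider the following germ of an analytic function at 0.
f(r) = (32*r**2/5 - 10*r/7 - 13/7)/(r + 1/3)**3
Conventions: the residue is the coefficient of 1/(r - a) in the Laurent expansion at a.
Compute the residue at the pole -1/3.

At the order-3 pole -1/3 set g(r) = (r - (-1/3))^3*f(r) = 32*r**2/5 - 10*r/7 - 13/7.
Order-3 pole: residue = g''(a)/2; g''(-1/3) = 64/5, so the residue is 32/5.

The residue is 32/5.


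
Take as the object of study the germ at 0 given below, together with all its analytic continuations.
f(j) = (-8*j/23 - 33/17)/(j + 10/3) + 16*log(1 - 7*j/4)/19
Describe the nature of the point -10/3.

The denominator factor j + 10/3 vanishes at -10/3 and appears to the power 1; the numerator there equals -917/1173, nonzero, and no other factor vanishes.
The branch terms are analytic at this point.
Hence a pole whose order is the multiplicity, 1.

The point is a pole of order 1.


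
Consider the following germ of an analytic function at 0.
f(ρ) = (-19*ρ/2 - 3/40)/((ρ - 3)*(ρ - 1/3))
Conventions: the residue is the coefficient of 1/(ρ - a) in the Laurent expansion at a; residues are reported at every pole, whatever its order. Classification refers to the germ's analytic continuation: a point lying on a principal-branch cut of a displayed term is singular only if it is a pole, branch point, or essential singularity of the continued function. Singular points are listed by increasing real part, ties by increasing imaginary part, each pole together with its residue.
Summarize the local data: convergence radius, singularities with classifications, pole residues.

Radius of convergence at 0: 1/3.
At 1/3: a pole of order 1; residue 389/320.
At 3: a pole of order 1; residue -3429/320.

Denominator factor (ρ - 1/3): pole of order 1 at 1/3, modulus 1/3.
Denominator factor (ρ - 3): pole of order 1 at 3, modulus 3.
The radius of convergence is the smallest modulus among the singular points: 1/3.
At the order-1 pole 1/3 set g(ρ) = (ρ - (1/3))*f(ρ) = (-19*ρ/2 - 3/40)/(ρ - 3).
Simple pole: residue = g(a) at a = 1/3, which is 389/320.
At the order-1 pole 3 set g(ρ) = (ρ - (3))*f(ρ) = (-19*ρ/2 - 3/40)/(ρ - 1/3).
Simple pole: residue = g(a) at a = 3, which is -3429/320.
List the singular points by increasing real part (a conjugate pair: the negative imaginary part first).


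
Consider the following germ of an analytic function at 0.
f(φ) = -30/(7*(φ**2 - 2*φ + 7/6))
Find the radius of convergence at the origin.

Denominator factor (φ**2 - 2*φ + 7/6): discriminant -2/3, complex-conjugate roots (1) + ((1/6)*sqrt(6))*i and (1) - ((1/6)*sqrt(6))*i; poles of order 1, moduli (1/6)*sqrt(42) and (1/6)*sqrt(42).
The radius of convergence is the smallest modulus among the singular points: (1/6)*sqrt(42).

The radius of convergence is (1/6)*sqrt(42).


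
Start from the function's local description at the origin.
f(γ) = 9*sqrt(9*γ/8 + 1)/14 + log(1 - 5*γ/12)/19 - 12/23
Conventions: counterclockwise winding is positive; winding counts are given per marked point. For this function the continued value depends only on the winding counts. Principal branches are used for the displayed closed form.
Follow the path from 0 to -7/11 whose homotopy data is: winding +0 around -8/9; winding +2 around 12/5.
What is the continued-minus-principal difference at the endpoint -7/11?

Continued minus principal equals (4/19)*pi*i.

The rational part is single-valued and drops out of the difference; each branch term changes only by its own monodromy.
(9/14)*sqrt(1 - γ/(-8/9)): winding +0 is even, the square root returns to the same sheet, contribution 0.
(1/19)*log(1 - γ/(12/5)): each positive loop around 12/5 adds 2*pi*i to the log, so winding +2 contributes (1/19)*(2)*2*pi*i = (4/19)*pi*i.
Summing the contributions at γ = -7/11 gives (4/19)*pi*i.


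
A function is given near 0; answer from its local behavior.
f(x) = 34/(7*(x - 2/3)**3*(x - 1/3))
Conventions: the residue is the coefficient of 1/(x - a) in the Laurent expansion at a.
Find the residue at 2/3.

The residue is 918/7.

At the order-3 pole 2/3 set g(x) = (x - (2/3))^3*f(x) = 34/(7*(x - 1/3)).
Order-3 pole: residue = g''(a)/2; g''(2/3) = 1836/7, so the residue is 918/7.


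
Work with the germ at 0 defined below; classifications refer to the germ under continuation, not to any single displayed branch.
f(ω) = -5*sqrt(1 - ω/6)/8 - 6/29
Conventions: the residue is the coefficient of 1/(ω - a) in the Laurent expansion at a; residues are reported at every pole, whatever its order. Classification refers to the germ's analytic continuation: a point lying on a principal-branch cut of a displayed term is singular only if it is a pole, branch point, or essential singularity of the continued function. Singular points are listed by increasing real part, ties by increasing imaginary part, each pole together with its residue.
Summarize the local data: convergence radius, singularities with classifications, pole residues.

Branch term (-5/8)*sqrt(1 - ω/(6)): its argument vanishes at ω = 6, a square-root branch point, modulus 6.
The radius of convergence is the smallest modulus among the singular points: 6.

Radius of convergence at 0: 6.
At 6: an algebraic (square-root) branch point.


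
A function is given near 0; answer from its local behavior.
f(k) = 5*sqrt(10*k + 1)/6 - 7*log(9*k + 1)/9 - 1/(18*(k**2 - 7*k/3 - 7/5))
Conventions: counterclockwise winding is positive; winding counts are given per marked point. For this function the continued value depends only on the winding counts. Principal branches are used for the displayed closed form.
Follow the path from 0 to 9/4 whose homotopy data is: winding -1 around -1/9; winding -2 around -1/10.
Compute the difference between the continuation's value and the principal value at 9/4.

The rational part is single-valued and drops out of the difference; each branch term changes only by its own monodromy.
(5/6)*sqrt(1 - k/(-1/10)): winding -2 is even, the square root returns to the same sheet, contribution 0.
(-7/9)*log(1 - k/(-1/9)): each positive loop around -1/9 adds 2*pi*i to the log, so winding -1 contributes (-7/9)*(-1)*2*pi*i = (14/9)*pi*i.
Summing the contributions at k = 9/4 gives (14/9)*pi*i.

Continued minus principal equals (14/9)*pi*i.


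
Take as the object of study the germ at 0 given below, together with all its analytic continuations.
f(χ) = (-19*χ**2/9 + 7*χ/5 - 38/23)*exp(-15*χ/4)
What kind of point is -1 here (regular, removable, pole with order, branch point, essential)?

There is no denominator, hence no pole anywhere.
The factor exp(-15*χ/4) is entire.
So the germ continues analytically to -1.

The point is a regular point.


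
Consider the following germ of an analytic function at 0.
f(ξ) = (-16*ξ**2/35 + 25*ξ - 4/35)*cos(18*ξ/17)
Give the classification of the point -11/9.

There is no denominator, hence no pole anywhere.
The factor cos(18*ξ/17) is entire.
So the germ continues analytically to -11/9.

The point is a regular point.


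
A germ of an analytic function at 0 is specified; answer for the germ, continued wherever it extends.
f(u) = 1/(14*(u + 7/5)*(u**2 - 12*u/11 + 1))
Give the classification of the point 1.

Denominator factors: u + 7/5 = 12/5 at u = 1; u**2 - 12*u/11 + 1 = 10/11 at u = 1 — none vanishes.
So the germ continues analytically to 1.

The point is a regular point.


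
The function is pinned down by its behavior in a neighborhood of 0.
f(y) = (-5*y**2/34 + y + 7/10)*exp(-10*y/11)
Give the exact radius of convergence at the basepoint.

The factor exp(-10*y/11) is entire and contributes no finite singular point.
The polynomial part has no poles.
No finite singular points: the Taylor series at 0 converges everywhere.

The radius of convergence is infinite.


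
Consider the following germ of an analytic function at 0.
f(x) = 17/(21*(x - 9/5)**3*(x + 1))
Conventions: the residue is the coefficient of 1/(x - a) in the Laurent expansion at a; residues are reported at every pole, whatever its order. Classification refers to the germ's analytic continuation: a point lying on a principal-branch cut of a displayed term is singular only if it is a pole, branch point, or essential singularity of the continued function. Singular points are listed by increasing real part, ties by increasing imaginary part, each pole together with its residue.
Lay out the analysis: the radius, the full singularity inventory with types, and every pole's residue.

Denominator factor (x + 1): pole of order 1 at -1, modulus 1.
Denominator factor (x - 9/5)^3: pole of order 3 at 9/5, modulus 9/5.
The radius of convergence is the smallest modulus among the singular points: 1.
At the order-1 pole -1 set g(x) = (x - (-1))*f(x) = 17/(21*(x - 9/5)**3).
Simple pole: residue = g(a) at a = -1, which is -2125/57624.
At the order-3 pole 9/5 set g(x) = (x - (9/5))^3*f(x) = 17/(21*(x + 1)).
Order-3 pole: residue = g''(a)/2; g''(9/5) = 2125/28812, so the residue is 2125/57624.
List the singular points by increasing real part (a conjugate pair: the negative imaginary part first).

Radius of convergence at 0: 1.
At -1: a pole of order 1; residue -2125/57624.
At 9/5: a pole of order 3; residue 2125/57624.


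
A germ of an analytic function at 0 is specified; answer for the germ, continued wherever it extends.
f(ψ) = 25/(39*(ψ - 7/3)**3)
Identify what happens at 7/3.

The point is a pole of order 3.

The denominator factor ψ - 7/3 vanishes at 7/3 and appears to the power 3; the numerator there equals 25/39, nonzero, and no other factor vanishes.
Hence a pole whose order is the multiplicity, 3.


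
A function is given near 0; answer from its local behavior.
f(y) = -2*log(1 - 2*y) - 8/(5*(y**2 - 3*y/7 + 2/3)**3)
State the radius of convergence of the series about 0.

The radius of convergence is 1/2.

Denominator factor (y**2 - 3*y/7 + 2/3)^3: discriminant -365/147, complex-conjugate roots (3/14) + ((1/42)*sqrt(1095))*i and (3/14) - ((1/42)*sqrt(1095))*i; poles of order 3, moduli (1/3)*sqrt(6) and (1/3)*sqrt(6).
Branch term (-2)*log(1 - y/(1/2)): its argument vanishes at y = 1/2, a logarithmic branch point, modulus 1/2.
The radius of convergence is the smallest modulus among the singular points: 1/2.


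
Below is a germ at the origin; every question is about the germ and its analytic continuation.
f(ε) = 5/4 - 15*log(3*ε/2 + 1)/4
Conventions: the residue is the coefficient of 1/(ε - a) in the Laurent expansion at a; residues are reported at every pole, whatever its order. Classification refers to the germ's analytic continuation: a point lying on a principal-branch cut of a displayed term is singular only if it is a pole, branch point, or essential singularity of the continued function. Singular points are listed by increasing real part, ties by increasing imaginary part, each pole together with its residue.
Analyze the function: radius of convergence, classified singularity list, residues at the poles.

Branch term (-15/4)*log(1 - ε/(-2/3)): its argument vanishes at ε = -2/3, a logarithmic branch point, modulus 2/3.
The radius of convergence is the smallest modulus among the singular points: 2/3.

Radius of convergence at 0: 2/3.
At -2/3: a logarithmic branch point.


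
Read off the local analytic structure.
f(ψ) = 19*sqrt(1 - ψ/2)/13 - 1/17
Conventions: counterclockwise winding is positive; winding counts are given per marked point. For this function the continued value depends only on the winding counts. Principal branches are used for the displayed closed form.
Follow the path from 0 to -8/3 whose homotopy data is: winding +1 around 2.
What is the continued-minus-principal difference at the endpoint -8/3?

The rational part is single-valued and drops out of the difference; each branch term changes only by its own monodromy.
(19/13)*sqrt(1 - ψ/(2)): winding +1 is odd, the square root flips sign, contributing -2*(19/13)*sqrt(1 - (-8/3)/(2)) = -2*(19/13)*sqrt(7/3) = -(38/39)*sqrt(21).
Summing the contributions at ψ = -8/3 gives -(38/39)*sqrt(21).

Continued minus principal equals -(38/39)*sqrt(21).


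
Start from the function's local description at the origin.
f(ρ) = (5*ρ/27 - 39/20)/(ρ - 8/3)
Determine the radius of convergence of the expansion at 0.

Denominator factor (ρ - 8/3): pole of order 1 at 8/3, modulus 8/3.
The radius of convergence is the smallest modulus among the singular points: 8/3.

The radius of convergence is 8/3.


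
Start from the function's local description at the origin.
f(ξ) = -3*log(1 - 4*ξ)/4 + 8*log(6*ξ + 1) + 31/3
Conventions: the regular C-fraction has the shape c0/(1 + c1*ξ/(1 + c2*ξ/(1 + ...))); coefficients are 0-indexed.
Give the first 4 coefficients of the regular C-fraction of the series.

Taylor coefficients (expand at 0): a_0 = 31/3, a_1 = 51, a_2 = -138, a_3 = 592.
c0 = a_0 = 31/3. Peel one level at a time: if S = 1 + c*ξ/S' with S'(0) = 1, then c is the ξ-coefficient of S and S' = c*ξ/(S - 1).
S_1 = c0/f = 1 + (-153/31)*ξ + (36243/961)*ξ^2 + ...; c1 = -153/31.
S_2 = c1*ξ/(S_1 - 1) = 1 + (4027/527)*ξ + (-3716/867)*ξ^2 + ...; c2 = 4027/527.
S_3 = c2*ξ/(S_2 - 1) = 1 + (115196/205377)*ξ + ...; c3 = 115196/205377.

The regular C-fraction coefficients are [31/3, -153/31, 4027/527, 115196/205377].


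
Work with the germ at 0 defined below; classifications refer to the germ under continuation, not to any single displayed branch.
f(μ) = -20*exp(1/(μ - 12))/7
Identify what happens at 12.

The point is an essential singularity.

The exponent 1/(μ - (12)) has a pole at 12, so exp(1/(μ - (12))) takes every nonzero value near it: an essential singularity (not a pole of any order).


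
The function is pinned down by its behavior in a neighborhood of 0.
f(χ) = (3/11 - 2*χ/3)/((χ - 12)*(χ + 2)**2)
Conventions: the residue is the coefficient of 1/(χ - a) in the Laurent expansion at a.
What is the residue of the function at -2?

The residue is 85/2156.

At the order-2 pole -2 set g(χ) = (χ - (-2))^2*f(χ) = (3/11 - 2*χ/3)/(χ - 12).
Order-2 pole: residue = g'(a); g'(-2) = 85/2156, so the residue is 85/2156.


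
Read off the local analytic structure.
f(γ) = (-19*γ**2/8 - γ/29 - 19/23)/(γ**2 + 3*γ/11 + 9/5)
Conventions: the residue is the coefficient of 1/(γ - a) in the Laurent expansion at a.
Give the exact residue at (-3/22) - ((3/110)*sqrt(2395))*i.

The residue is (1565/5104) + ((21728189/843461520)*sqrt(2395))*i.

The factor γ**2 + 3*γ/11 + 9/5 splits as (γ - a)(γ - a') with a = (-3/22) - ((3/110)*sqrt(2395))*i, a' = (-3/22) + ((3/110)*sqrt(2395))*i. At the order-1 pole a set g(γ) = (γ - a)*f(γ) = [-19*γ**2/8 - γ/29 - 19/23] / (γ - a').
Simple pole: residue = g(a) at a = (-3/22) - ((3/110)*sqrt(2395))*i, which is (1565/5104) + ((21728189/843461520)*sqrt(2395))*i.
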